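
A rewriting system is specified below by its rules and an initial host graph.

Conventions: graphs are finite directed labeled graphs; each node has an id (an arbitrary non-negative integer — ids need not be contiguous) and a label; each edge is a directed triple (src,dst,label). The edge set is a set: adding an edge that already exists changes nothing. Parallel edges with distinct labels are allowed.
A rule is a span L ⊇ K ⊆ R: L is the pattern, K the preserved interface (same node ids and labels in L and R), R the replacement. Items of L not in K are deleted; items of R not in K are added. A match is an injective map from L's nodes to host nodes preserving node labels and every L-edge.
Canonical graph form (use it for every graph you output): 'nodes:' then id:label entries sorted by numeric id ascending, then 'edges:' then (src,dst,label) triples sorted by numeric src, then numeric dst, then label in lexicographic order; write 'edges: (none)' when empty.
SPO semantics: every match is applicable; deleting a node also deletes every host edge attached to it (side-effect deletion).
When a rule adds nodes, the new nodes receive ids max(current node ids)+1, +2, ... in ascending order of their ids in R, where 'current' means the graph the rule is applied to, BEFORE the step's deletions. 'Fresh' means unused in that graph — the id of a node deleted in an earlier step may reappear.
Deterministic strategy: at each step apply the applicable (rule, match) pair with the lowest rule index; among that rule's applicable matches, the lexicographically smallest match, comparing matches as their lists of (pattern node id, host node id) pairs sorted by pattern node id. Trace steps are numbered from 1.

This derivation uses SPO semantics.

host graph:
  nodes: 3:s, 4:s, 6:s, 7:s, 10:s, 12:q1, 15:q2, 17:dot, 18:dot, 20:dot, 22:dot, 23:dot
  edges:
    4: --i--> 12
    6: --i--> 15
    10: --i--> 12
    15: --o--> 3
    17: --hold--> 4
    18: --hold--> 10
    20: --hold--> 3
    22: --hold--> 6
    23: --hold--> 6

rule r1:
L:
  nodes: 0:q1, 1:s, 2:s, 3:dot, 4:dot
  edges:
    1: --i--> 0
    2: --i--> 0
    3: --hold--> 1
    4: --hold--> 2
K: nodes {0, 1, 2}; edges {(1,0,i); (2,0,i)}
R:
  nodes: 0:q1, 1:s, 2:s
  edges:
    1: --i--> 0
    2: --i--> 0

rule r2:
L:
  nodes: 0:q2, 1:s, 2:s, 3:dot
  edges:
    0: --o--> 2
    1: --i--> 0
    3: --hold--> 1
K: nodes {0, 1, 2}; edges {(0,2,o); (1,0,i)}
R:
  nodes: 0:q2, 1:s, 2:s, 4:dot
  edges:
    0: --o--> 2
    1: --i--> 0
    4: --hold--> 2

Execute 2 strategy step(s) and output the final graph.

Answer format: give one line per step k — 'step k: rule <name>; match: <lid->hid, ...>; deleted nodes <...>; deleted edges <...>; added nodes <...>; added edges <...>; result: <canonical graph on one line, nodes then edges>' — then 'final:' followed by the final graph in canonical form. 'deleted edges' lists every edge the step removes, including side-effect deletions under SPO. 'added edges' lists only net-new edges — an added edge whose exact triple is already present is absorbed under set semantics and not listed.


step 1: rule r1; match: 0->12, 1->4, 2->10, 3->17, 4->18; deleted nodes 17, 18; deleted edges (17,4,hold); (18,10,hold); added nodes (none); added edges (none); result: nodes: 3:s, 4:s, 6:s, 7:s, 10:s, 12:q1, 15:q2, 20:dot, 22:dot, 23:dot edges: (4,12,i); (6,15,i); (10,12,i); (15,3,o); (20,3,hold); (22,6,hold); (23,6,hold)
step 2: rule r2; match: 0->15, 1->6, 2->3, 3->22; deleted nodes 22; deleted edges (22,6,hold); added nodes 24; added edges (24,3,hold); result: nodes: 3:s, 4:s, 6:s, 7:s, 10:s, 12:q1, 15:q2, 20:dot, 23:dot, 24:dot edges: (4,12,i); (6,15,i); (10,12,i); (15,3,o); (20,3,hold); (23,6,hold); (24,3,hold)
final:
nodes: 3:s, 4:s, 6:s, 7:s, 10:s, 12:q1, 15:q2, 20:dot, 23:dot, 24:dot
edges: (4,12,i); (6,15,i); (10,12,i); (15,3,o); (20,3,hold); (23,6,hold); (24,3,hold)


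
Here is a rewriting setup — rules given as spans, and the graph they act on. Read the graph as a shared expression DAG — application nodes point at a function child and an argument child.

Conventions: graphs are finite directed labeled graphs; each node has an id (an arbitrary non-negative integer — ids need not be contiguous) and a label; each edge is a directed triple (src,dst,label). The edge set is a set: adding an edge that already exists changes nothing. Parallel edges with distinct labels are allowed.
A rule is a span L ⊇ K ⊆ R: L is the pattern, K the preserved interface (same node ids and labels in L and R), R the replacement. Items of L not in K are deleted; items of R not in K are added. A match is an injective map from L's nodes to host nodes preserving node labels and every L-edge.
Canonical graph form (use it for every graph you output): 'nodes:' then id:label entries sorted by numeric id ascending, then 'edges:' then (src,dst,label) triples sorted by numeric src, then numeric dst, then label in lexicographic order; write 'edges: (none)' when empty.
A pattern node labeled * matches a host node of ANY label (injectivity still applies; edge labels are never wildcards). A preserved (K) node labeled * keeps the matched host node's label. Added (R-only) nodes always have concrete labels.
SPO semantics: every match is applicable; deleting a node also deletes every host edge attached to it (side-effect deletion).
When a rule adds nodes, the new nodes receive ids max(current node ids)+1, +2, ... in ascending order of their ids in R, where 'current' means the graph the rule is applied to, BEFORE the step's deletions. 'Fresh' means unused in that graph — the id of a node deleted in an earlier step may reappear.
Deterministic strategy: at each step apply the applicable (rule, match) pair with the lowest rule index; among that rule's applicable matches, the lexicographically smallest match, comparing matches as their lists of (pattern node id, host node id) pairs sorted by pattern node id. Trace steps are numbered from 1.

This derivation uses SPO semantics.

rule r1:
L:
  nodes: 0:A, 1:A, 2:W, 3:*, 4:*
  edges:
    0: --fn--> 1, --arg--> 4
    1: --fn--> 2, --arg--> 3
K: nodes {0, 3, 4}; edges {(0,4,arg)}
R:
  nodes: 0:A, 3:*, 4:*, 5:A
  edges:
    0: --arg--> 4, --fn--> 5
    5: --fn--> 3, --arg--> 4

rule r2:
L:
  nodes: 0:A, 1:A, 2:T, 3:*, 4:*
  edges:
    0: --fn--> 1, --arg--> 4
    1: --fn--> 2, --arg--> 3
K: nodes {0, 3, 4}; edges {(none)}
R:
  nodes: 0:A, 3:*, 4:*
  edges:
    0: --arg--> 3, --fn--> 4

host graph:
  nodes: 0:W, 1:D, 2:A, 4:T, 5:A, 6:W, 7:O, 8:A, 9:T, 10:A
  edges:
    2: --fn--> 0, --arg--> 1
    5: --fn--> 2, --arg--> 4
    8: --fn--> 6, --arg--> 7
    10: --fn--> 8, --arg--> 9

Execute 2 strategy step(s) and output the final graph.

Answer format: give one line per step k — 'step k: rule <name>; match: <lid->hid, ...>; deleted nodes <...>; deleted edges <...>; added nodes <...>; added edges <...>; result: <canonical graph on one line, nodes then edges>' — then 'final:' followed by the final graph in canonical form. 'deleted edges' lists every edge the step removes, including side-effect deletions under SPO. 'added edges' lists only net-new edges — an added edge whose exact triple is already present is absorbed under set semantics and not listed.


step 1: rule r1; match: 0->5, 1->2, 2->0, 3->1, 4->4; deleted nodes 0, 2; deleted edges (2,0,fn); (2,1,arg); (5,2,fn); added nodes 11; added edges (5,11,fn); (11,1,fn); (11,4,arg); result: nodes: 1:D, 4:T, 5:A, 6:W, 7:O, 8:A, 9:T, 10:A, 11:A edges: (5,4,arg); (5,11,fn); (8,6,fn); (8,7,arg); (10,8,fn); (10,9,arg); (11,1,fn); (11,4,arg)
step 2: rule r1; match: 0->10, 1->8, 2->6, 3->7, 4->9; deleted nodes 6, 8; deleted edges (8,6,fn); (8,7,arg); (10,8,fn); added nodes 12; added edges (10,12,fn); (12,7,fn); (12,9,arg); result: nodes: 1:D, 4:T, 5:A, 7:O, 9:T, 10:A, 11:A, 12:A edges: (5,4,arg); (5,11,fn); (10,9,arg); (10,12,fn); (11,1,fn); (11,4,arg); (12,7,fn); (12,9,arg)
final:
nodes: 1:D, 4:T, 5:A, 7:O, 9:T, 10:A, 11:A, 12:A
edges: (5,4,arg); (5,11,fn); (10,9,arg); (10,12,fn); (11,1,fn); (11,4,arg); (12,7,fn); (12,9,arg)


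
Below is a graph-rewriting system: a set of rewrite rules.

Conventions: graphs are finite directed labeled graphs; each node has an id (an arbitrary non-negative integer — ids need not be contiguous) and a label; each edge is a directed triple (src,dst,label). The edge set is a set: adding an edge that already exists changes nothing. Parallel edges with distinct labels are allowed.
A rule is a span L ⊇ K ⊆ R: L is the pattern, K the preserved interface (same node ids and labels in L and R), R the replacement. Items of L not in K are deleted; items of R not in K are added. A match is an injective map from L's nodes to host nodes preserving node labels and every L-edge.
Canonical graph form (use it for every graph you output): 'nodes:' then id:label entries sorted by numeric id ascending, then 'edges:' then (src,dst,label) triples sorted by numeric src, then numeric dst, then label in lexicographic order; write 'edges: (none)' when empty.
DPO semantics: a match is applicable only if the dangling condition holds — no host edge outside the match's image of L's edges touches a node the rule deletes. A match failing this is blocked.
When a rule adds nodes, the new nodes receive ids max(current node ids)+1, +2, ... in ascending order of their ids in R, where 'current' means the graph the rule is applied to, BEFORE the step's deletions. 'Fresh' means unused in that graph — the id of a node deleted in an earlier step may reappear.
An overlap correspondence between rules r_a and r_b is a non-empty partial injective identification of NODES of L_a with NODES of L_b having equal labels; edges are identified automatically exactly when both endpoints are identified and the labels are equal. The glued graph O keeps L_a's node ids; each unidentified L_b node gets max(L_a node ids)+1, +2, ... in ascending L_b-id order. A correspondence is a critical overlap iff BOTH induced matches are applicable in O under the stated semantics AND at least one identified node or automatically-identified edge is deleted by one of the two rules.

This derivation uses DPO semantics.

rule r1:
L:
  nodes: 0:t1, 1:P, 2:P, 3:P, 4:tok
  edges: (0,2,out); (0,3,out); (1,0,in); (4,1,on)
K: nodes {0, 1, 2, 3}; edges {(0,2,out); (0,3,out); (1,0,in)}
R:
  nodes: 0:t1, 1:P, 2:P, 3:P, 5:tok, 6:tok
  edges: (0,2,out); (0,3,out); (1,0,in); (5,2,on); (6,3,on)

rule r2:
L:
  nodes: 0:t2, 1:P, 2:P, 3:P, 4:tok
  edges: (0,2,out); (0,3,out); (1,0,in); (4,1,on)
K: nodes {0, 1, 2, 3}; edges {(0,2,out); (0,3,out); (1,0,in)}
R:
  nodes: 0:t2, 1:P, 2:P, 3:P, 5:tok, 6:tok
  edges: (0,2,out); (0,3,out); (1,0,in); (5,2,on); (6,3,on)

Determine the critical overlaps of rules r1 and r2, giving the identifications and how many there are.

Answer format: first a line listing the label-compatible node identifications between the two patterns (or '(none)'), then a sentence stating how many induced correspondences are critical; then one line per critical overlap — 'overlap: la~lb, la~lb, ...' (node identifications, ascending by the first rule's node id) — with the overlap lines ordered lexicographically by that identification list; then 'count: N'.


label-compatible node identifications between L(r1) and L(r2): 1~1, 1~2, 1~3, 2~1, 2~2, 2~3, 3~1, 3~2, 3~3, 4~4
7 of the induced correspondences are critical overlaps of r1 and r2.
overlap: 1~1, 2~2, 3~3, 4~4
overlap: 1~1, 2~2, 4~4
overlap: 1~1, 2~3, 3~2, 4~4
overlap: 1~1, 2~3, 4~4
overlap: 1~1, 3~2, 4~4
overlap: 1~1, 3~3, 4~4
overlap: 1~1, 4~4
count: 7


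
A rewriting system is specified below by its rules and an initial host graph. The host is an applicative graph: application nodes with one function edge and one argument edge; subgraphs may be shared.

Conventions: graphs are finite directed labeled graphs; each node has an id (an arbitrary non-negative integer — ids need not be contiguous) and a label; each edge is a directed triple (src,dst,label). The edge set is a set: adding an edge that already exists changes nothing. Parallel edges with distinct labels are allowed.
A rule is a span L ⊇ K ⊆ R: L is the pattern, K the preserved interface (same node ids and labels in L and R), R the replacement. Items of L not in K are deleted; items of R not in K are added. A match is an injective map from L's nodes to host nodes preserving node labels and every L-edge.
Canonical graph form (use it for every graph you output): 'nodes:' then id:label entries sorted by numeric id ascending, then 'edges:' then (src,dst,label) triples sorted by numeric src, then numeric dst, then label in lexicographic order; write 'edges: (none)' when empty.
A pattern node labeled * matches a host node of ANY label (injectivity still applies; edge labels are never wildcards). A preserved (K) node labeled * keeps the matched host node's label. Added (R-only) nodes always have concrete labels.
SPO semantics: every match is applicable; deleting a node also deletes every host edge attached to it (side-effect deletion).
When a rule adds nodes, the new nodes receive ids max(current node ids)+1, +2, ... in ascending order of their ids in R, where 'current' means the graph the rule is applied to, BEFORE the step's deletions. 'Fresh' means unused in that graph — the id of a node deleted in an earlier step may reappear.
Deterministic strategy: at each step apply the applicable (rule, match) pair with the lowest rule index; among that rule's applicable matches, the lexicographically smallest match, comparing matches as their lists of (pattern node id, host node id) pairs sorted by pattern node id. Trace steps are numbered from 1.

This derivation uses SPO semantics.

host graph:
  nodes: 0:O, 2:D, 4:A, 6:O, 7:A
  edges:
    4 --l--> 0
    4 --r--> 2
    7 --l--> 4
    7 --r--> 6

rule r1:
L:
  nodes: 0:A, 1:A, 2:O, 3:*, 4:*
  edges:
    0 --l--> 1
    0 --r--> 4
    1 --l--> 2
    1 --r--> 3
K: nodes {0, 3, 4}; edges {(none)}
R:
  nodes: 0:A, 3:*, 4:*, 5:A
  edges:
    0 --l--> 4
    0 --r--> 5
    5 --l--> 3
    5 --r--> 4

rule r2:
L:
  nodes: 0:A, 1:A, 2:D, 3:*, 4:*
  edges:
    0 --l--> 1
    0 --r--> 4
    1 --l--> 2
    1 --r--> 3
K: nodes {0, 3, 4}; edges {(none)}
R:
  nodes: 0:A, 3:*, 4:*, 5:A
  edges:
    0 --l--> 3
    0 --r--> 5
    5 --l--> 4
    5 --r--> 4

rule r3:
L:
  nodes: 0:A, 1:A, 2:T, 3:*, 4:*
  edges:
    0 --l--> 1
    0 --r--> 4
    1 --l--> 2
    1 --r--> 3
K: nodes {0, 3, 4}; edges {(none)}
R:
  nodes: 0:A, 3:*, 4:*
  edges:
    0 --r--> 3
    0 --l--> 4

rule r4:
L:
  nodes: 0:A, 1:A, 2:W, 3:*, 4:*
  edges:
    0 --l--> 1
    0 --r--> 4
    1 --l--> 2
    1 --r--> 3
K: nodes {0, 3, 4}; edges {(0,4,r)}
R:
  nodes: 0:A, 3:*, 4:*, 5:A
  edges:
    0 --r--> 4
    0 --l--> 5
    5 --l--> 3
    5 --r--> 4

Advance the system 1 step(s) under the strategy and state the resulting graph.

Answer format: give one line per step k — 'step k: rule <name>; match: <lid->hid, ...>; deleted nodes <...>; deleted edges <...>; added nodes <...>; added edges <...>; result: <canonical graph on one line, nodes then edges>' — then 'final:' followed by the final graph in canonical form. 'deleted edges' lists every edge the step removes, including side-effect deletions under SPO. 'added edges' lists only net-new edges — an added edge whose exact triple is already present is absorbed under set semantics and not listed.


step 1: rule r1; match: 0->7, 1->4, 2->0, 3->2, 4->6; deleted nodes 0, 4; deleted edges (4,0,l); (4,2,r); (7,4,l); (7,6,r); added nodes 8; added edges (7,6,l); (7,8,r); (8,2,l); (8,6,r); result: nodes: 2:D, 6:O, 7:A, 8:A edges: (7,6,l); (7,8,r); (8,2,l); (8,6,r)
final:
nodes: 2:D, 6:O, 7:A, 8:A
edges: (7,6,l); (7,8,r); (8,2,l); (8,6,r)


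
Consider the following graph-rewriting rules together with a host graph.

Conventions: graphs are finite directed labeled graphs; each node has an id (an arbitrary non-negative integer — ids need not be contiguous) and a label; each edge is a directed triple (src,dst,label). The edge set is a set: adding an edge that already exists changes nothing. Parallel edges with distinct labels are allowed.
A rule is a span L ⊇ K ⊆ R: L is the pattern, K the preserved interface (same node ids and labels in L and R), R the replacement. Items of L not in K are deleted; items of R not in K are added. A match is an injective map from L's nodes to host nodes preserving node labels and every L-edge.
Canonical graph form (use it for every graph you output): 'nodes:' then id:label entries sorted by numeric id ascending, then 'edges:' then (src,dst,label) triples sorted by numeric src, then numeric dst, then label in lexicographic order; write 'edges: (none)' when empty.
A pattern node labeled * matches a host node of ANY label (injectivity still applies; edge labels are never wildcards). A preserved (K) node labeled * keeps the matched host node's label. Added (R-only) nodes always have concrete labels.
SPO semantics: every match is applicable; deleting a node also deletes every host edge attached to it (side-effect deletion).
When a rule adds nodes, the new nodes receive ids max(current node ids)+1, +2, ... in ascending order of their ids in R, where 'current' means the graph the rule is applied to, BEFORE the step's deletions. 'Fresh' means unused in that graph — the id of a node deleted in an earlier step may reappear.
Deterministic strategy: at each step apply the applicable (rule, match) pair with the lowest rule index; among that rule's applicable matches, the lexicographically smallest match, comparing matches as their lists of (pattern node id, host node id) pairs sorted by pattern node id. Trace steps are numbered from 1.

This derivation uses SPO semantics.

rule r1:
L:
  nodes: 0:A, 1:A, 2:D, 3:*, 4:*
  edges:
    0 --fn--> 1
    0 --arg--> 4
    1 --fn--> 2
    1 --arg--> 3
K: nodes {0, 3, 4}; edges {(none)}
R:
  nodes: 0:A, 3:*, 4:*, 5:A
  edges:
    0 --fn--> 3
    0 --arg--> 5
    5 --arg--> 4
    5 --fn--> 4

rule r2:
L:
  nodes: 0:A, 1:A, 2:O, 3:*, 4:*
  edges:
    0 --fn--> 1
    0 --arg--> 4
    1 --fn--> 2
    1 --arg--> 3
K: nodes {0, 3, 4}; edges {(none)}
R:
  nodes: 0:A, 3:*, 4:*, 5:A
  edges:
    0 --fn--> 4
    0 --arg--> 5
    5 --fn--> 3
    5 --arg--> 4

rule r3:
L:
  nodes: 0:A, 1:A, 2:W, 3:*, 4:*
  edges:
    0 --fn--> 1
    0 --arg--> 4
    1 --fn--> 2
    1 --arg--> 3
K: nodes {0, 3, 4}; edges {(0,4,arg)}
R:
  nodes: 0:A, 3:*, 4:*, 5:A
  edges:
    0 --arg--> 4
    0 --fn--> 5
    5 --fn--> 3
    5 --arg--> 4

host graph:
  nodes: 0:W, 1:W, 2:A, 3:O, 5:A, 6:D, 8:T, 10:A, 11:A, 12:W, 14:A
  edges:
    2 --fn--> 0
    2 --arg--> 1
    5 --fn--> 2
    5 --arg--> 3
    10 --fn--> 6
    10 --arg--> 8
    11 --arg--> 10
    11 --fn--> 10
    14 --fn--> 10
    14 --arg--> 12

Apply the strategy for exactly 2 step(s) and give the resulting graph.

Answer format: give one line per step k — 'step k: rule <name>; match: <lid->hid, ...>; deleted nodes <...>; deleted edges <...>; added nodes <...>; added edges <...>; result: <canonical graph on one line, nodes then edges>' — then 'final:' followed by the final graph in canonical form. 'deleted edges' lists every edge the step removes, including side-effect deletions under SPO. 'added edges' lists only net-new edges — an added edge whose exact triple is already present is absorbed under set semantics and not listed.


step 1: rule r1; match: 0->14, 1->10, 2->6, 3->8, 4->12; deleted nodes 6, 10; deleted edges (10,6,fn); (10,8,arg); (11,10,arg); (11,10,fn); (14,10,fn); (14,12,arg); added nodes 15; added edges (14,8,fn); (14,15,arg); (15,12,arg); (15,12,fn); result: nodes: 0:W, 1:W, 2:A, 3:O, 5:A, 8:T, 11:A, 12:W, 14:A, 15:A edges: (2,0,fn); (2,1,arg); (5,2,fn); (5,3,arg); (14,8,fn); (14,15,arg); (15,12,arg); (15,12,fn)
step 2: rule r3; match: 0->5, 1->2, 2->0, 3->1, 4->3; deleted nodes 0, 2; deleted edges (2,0,fn); (2,1,arg); (5,2,fn); added nodes 16; added edges (5,16,fn); (16,1,fn); (16,3,arg); result: nodes: 1:W, 3:O, 5:A, 8:T, 11:A, 12:W, 14:A, 15:A, 16:A edges: (5,3,arg); (5,16,fn); (14,8,fn); (14,15,arg); (15,12,arg); (15,12,fn); (16,1,fn); (16,3,arg)
final:
nodes: 1:W, 3:O, 5:A, 8:T, 11:A, 12:W, 14:A, 15:A, 16:A
edges: (5,3,arg); (5,16,fn); (14,8,fn); (14,15,arg); (15,12,arg); (15,12,fn); (16,1,fn); (16,3,arg)


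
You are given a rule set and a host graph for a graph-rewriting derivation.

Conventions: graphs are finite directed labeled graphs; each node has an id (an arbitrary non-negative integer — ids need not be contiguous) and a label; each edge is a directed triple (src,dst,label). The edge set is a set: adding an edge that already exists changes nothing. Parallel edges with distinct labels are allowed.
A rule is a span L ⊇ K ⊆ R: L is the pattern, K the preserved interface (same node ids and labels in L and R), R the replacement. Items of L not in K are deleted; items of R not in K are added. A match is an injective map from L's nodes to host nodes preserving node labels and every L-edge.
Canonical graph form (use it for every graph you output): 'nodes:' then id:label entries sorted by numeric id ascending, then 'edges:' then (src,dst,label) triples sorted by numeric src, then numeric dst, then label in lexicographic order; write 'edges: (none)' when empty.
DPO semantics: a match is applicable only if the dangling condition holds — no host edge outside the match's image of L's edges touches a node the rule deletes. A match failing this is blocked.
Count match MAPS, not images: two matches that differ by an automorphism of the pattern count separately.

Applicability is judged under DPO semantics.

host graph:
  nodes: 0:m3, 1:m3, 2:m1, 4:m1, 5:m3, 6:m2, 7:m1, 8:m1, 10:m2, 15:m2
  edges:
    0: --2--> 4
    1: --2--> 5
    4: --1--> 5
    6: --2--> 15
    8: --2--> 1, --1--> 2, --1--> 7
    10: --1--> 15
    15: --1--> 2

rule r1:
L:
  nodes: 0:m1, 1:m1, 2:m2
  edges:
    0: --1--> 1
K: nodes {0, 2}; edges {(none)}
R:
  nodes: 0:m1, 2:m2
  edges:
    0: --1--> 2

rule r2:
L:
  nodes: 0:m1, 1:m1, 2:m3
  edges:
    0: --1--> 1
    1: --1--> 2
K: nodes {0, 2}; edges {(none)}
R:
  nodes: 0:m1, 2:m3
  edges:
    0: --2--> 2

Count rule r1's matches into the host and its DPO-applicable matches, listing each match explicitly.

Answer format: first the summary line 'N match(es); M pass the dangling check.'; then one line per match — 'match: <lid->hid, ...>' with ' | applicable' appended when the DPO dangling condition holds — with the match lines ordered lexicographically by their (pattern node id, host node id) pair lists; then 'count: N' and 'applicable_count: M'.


6 match(es); 3 pass the dangling check.
match: 0->8, 1->2, 2->6
match: 0->8, 1->2, 2->10
match: 0->8, 1->2, 2->15
match: 0->8, 1->7, 2->6 | applicable
match: 0->8, 1->7, 2->10 | applicable
match: 0->8, 1->7, 2->15 | applicable
count: 6
applicable_count: 3


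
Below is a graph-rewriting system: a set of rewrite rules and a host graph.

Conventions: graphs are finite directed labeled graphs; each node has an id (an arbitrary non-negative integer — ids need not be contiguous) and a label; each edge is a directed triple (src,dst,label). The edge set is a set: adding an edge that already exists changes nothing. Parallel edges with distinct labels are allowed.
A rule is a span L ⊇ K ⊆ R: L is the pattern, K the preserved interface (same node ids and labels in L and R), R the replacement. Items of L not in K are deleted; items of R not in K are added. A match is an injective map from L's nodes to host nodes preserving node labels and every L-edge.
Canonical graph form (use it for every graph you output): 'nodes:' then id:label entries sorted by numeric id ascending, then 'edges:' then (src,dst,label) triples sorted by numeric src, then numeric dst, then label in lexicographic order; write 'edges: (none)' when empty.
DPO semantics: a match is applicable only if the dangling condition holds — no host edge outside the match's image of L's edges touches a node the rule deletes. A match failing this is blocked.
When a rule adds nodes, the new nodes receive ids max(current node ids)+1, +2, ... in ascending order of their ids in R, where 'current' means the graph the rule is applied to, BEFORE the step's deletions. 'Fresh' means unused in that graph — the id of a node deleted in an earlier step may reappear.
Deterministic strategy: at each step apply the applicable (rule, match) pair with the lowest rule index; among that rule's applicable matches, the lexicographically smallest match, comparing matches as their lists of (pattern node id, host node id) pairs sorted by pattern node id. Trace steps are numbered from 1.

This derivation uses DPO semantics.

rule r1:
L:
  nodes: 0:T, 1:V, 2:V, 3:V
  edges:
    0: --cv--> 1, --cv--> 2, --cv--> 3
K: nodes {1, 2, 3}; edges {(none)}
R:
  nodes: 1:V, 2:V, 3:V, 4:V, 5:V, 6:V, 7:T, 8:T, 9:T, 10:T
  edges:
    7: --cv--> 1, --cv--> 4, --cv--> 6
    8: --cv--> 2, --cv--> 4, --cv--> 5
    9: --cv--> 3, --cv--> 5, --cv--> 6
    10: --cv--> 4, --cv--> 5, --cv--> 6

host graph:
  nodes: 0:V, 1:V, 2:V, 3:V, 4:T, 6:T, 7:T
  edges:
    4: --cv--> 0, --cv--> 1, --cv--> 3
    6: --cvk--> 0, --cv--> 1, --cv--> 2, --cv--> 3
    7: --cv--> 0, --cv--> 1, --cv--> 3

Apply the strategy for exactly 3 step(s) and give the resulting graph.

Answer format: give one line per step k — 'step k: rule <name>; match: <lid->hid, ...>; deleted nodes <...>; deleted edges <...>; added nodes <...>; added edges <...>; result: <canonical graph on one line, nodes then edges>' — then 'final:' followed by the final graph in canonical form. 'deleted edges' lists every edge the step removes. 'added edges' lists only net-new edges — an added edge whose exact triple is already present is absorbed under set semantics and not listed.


step 1: rule r1; match: 0->4, 1->0, 2->1, 3->3; deleted nodes 4; deleted edges (4,0,cv); (4,1,cv); (4,3,cv); added nodes 8, 9, 10, 11, 12, 13, 14; added edges (11,0,cv); (11,8,cv); (11,10,cv); (12,1,cv); (12,8,cv); (12,9,cv); (13,3,cv); (13,9,cv); (13,10,cv); (14,8,cv); (14,9,cv); (14,10,cv); result: nodes: 0:V, 1:V, 2:V, 3:V, 6:T, 7:T, 8:V, 9:V, 10:V, 11:T, 12:T, 13:T, 14:T edges: (6,0,cvk); (6,1,cv); (6,2,cv); (6,3,cv); (7,0,cv); (7,1,cv); (7,3,cv); (11,0,cv); (11,8,cv); (11,10,cv); (12,1,cv); (12,8,cv); (12,9,cv); (13,3,cv); (13,9,cv); (13,10,cv); (14,8,cv); (14,9,cv); (14,10,cv)
step 2: rule r1; match: 0->7, 1->0, 2->1, 3->3; deleted nodes 7; deleted edges (7,0,cv); (7,1,cv); (7,3,cv); added nodes 15, 16, 17, 18, 19, 20, 21; added edges (18,0,cv); (18,15,cv); (18,17,cv); (19,1,cv); (19,15,cv); (19,16,cv); (20,3,cv); (20,16,cv); (20,17,cv); (21,15,cv); (21,16,cv); (21,17,cv); result: nodes: 0:V, 1:V, 2:V, 3:V, 6:T, 8:V, 9:V, 10:V, 11:T, 12:T, 13:T, 14:T, 15:V, 16:V, 17:V, 18:T, 19:T, 20:T, 21:T edges: (6,0,cvk); (6,1,cv); (6,2,cv); (6,3,cv); (11,0,cv); (11,8,cv); (11,10,cv); (12,1,cv); (12,8,cv); (12,9,cv); (13,3,cv); (13,9,cv); (13,10,cv); (14,8,cv); (14,9,cv); (14,10,cv); (18,0,cv); (18,15,cv); (18,17,cv); (19,1,cv); (19,15,cv); (19,16,cv); (20,3,cv); (20,16,cv); (20,17,cv); (21,15,cv); (21,16,cv); (21,17,cv)
step 3: rule r1; match: 0->11, 1->0, 2->8, 3->10; deleted nodes 11; deleted edges (11,0,cv); (11,8,cv); (11,10,cv); added nodes 22, 23, 24, 25, 26, 27, 28; added edges (25,0,cv); (25,22,cv); (25,24,cv); (26,8,cv); (26,22,cv); (26,23,cv); (27,10,cv); (27,23,cv); (27,24,cv); (28,22,cv); (28,23,cv); (28,24,cv); result: nodes: 0:V, 1:V, 2:V, 3:V, 6:T, 8:V, 9:V, 10:V, 12:T, 13:T, 14:T, 15:V, 16:V, 17:V, 18:T, 19:T, 20:T, 21:T, 22:V, 23:V, 24:V, 25:T, 26:T, 27:T, 28:T edges: (6,0,cvk); (6,1,cv); (6,2,cv); (6,3,cv); (12,1,cv); (12,8,cv); (12,9,cv); (13,3,cv); (13,9,cv); (13,10,cv); (14,8,cv); (14,9,cv); (14,10,cv); (18,0,cv); (18,15,cv); (18,17,cv); (19,1,cv); (19,15,cv); (19,16,cv); (20,3,cv); (20,16,cv); (20,17,cv); (21,15,cv); (21,16,cv); (21,17,cv); (25,0,cv); (25,22,cv); (25,24,cv); (26,8,cv); (26,22,cv); (26,23,cv); (27,10,cv); (27,23,cv); (27,24,cv); (28,22,cv); (28,23,cv); (28,24,cv)
final:
nodes: 0:V, 1:V, 2:V, 3:V, 6:T, 8:V, 9:V, 10:V, 12:T, 13:T, 14:T, 15:V, 16:V, 17:V, 18:T, 19:T, 20:T, 21:T, 22:V, 23:V, 24:V, 25:T, 26:T, 27:T, 28:T
edges: (6,0,cvk); (6,1,cv); (6,2,cv); (6,3,cv); (12,1,cv); (12,8,cv); (12,9,cv); (13,3,cv); (13,9,cv); (13,10,cv); (14,8,cv); (14,9,cv); (14,10,cv); (18,0,cv); (18,15,cv); (18,17,cv); (19,1,cv); (19,15,cv); (19,16,cv); (20,3,cv); (20,16,cv); (20,17,cv); (21,15,cv); (21,16,cv); (21,17,cv); (25,0,cv); (25,22,cv); (25,24,cv); (26,8,cv); (26,22,cv); (26,23,cv); (27,10,cv); (27,23,cv); (27,24,cv); (28,22,cv); (28,23,cv); (28,24,cv)


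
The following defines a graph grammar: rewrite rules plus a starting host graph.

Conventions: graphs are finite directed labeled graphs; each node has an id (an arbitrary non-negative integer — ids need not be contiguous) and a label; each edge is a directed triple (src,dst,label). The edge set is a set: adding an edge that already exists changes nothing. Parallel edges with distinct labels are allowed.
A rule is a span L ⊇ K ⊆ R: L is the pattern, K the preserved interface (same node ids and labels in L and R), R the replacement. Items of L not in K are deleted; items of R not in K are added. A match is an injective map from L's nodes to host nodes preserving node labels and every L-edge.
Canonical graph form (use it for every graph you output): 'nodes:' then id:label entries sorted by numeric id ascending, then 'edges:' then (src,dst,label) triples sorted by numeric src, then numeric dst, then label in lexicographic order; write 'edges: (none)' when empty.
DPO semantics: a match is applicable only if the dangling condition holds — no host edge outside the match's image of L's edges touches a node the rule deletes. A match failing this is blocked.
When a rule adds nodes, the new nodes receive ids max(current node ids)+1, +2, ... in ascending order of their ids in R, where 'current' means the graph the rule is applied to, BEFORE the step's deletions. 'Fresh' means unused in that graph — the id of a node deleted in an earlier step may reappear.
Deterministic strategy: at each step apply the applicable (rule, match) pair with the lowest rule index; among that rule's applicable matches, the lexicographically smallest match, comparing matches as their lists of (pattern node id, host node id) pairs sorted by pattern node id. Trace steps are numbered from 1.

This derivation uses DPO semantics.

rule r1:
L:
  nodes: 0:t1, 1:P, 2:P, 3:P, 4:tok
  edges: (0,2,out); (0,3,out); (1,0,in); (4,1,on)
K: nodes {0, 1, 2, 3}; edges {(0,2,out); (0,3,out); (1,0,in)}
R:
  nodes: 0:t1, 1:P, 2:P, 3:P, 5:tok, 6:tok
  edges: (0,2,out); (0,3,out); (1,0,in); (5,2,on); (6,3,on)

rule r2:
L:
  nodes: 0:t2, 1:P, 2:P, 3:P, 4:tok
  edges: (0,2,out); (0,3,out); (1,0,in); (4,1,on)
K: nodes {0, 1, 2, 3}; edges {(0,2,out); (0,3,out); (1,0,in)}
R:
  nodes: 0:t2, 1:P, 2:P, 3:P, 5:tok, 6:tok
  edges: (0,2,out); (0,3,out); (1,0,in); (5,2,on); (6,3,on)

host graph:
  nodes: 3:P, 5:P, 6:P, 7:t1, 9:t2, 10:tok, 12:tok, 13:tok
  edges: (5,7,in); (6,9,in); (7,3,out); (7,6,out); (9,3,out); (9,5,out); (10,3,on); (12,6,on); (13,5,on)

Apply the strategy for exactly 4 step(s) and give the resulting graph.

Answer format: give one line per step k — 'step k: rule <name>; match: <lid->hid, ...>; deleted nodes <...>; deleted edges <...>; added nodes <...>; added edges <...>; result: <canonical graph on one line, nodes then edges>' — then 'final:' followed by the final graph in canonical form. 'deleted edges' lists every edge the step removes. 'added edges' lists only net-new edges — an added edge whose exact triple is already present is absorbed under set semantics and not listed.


step 1: rule r1; match: 0->7, 1->5, 2->3, 3->6, 4->13; deleted nodes 13; deleted edges (13,5,on); added nodes 14, 15; added edges (14,3,on); (15,6,on); result: nodes: 3:P, 5:P, 6:P, 7:t1, 9:t2, 10:tok, 12:tok, 14:tok, 15:tok edges: (5,7,in); (6,9,in); (7,3,out); (7,6,out); (9,3,out); (9,5,out); (10,3,on); (12,6,on); (14,3,on); (15,6,on)
step 2: rule r2; match: 0->9, 1->6, 2->3, 3->5, 4->12; deleted nodes 12; deleted edges (12,6,on); added nodes 16, 17; added edges (16,3,on); (17,5,on); result: nodes: 3:P, 5:P, 6:P, 7:t1, 9:t2, 10:tok, 14:tok, 15:tok, 16:tok, 17:tok edges: (5,7,in); (6,9,in); (7,3,out); (7,6,out); (9,3,out); (9,5,out); (10,3,on); (14,3,on); (15,6,on); (16,3,on); (17,5,on)
step 3: rule r1; match: 0->7, 1->5, 2->3, 3->6, 4->17; deleted nodes 17; deleted edges (17,5,on); added nodes 18, 19; added edges (18,3,on); (19,6,on); result: nodes: 3:P, 5:P, 6:P, 7:t1, 9:t2, 10:tok, 14:tok, 15:tok, 16:tok, 18:tok, 19:tok edges: (5,7,in); (6,9,in); (7,3,out); (7,6,out); (9,3,out); (9,5,out); (10,3,on); (14,3,on); (15,6,on); (16,3,on); (18,3,on); (19,6,on)
step 4: rule r2; match: 0->9, 1->6, 2->3, 3->5, 4->15; deleted nodes 15; deleted edges (15,6,on); added nodes 20, 21; added edges (20,3,on); (21,5,on); result: nodes: 3:P, 5:P, 6:P, 7:t1, 9:t2, 10:tok, 14:tok, 16:tok, 18:tok, 19:tok, 20:tok, 21:tok edges: (5,7,in); (6,9,in); (7,3,out); (7,6,out); (9,3,out); (9,5,out); (10,3,on); (14,3,on); (16,3,on); (18,3,on); (19,6,on); (20,3,on); (21,5,on)
final:
nodes: 3:P, 5:P, 6:P, 7:t1, 9:t2, 10:tok, 14:tok, 16:tok, 18:tok, 19:tok, 20:tok, 21:tok
edges: (5,7,in); (6,9,in); (7,3,out); (7,6,out); (9,3,out); (9,5,out); (10,3,on); (14,3,on); (16,3,on); (18,3,on); (19,6,on); (20,3,on); (21,5,on)


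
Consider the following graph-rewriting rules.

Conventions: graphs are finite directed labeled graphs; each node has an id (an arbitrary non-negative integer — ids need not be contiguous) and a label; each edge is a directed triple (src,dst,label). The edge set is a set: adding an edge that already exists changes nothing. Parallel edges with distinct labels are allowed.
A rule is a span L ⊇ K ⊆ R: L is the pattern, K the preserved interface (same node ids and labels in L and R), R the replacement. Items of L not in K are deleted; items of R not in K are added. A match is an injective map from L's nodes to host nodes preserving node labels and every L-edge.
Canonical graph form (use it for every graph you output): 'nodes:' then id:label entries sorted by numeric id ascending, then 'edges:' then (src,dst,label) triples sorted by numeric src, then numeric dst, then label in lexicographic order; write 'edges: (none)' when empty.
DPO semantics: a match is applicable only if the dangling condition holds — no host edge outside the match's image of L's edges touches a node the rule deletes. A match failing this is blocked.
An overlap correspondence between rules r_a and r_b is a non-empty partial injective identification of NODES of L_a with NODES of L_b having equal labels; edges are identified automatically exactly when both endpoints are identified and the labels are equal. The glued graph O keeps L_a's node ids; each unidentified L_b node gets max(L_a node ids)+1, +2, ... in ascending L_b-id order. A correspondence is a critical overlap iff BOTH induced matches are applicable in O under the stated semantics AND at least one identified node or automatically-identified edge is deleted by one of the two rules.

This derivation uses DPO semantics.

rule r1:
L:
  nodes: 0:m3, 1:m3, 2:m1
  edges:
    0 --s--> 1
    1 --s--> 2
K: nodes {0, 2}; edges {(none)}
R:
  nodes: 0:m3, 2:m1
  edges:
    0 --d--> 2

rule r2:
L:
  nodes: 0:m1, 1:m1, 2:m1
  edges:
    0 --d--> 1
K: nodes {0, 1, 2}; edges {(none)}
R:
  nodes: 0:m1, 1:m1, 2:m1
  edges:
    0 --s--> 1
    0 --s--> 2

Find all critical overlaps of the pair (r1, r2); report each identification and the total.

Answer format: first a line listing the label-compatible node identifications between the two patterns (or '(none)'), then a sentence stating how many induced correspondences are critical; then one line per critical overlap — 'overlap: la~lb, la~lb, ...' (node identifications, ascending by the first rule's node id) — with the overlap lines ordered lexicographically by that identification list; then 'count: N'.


label-compatible node identifications between L(r1) and L(r2): 2~0, 2~1, 2~2
0 of the induced correspondences are critical overlaps of r1 and r2.
count: 0


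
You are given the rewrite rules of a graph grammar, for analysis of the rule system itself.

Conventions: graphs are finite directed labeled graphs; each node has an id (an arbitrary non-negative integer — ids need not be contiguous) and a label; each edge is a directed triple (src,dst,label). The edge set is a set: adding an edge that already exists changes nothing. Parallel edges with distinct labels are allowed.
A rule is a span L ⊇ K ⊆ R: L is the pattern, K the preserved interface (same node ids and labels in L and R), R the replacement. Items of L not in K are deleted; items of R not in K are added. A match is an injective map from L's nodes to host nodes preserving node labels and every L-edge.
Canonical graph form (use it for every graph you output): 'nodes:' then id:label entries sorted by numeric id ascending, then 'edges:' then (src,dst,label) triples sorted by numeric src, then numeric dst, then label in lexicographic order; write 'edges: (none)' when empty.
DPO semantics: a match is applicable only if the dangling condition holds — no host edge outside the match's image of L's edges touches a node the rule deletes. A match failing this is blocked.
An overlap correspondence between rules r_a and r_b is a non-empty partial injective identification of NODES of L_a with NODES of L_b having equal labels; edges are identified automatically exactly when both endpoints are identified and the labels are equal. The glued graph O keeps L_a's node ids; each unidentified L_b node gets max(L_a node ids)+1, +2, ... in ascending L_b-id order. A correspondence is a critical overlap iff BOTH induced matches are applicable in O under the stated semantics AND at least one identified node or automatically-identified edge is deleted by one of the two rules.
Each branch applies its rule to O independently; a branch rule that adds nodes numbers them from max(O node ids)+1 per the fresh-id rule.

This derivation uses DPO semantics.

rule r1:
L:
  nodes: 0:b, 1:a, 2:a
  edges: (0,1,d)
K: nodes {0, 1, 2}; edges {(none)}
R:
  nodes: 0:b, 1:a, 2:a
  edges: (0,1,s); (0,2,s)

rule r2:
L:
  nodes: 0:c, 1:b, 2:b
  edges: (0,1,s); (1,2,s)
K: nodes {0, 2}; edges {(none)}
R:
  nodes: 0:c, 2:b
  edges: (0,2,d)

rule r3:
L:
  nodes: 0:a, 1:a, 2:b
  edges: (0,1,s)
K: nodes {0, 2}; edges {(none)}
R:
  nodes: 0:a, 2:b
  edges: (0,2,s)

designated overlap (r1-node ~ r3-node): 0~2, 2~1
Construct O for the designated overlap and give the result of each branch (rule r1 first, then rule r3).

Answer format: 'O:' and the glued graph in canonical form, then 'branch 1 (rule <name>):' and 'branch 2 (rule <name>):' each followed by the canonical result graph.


O:
nodes: 0:b, 1:a, 2:a, 3:a
edges: (0,1,d); (3,2,s)
branch 1 (rule r1):
nodes: 0:b, 1:a, 2:a, 3:a
edges: (0,1,s); (0,2,s); (3,2,s)
branch 2 (rule r3):
nodes: 0:b, 1:a, 3:a
edges: (0,1,d); (3,0,s)


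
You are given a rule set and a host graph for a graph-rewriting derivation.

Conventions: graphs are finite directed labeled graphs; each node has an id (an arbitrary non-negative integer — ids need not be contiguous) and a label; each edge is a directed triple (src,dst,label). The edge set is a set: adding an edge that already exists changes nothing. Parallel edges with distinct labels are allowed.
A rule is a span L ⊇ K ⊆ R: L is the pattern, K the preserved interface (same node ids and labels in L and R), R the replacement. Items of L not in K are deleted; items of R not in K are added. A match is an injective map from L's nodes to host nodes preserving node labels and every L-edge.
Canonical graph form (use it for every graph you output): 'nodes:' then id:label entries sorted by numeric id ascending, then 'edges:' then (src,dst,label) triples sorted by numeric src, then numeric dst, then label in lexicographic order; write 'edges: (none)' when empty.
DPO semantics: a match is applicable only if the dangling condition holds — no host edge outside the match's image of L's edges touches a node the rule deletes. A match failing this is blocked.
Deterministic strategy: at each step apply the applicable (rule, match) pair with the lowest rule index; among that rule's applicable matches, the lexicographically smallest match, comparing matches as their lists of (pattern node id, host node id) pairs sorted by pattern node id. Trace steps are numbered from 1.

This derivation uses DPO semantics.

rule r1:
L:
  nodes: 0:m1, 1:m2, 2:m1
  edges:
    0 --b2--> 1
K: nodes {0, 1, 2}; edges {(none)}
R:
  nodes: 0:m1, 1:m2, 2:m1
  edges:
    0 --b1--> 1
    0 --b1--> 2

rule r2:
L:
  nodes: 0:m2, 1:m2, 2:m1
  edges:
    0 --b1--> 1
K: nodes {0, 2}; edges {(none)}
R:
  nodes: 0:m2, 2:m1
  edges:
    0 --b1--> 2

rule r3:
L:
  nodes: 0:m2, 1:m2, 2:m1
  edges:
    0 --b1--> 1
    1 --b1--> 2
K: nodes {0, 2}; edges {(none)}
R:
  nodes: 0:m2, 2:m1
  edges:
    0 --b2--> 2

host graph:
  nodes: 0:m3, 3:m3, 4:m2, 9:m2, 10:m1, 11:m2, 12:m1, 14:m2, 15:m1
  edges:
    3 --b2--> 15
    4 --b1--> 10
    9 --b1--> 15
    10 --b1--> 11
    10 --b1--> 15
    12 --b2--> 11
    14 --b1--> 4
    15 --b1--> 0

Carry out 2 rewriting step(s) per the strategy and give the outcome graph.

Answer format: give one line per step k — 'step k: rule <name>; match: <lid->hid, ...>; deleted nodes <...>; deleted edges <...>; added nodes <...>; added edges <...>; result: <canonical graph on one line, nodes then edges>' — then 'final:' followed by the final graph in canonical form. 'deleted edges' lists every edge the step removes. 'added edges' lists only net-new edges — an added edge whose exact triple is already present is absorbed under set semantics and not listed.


step 1: rule r1; match: 0->12, 1->11, 2->10; deleted nodes (none); deleted edges (12,11,b2); added nodes (none); added edges (12,10,b1); (12,11,b1); result: nodes: 0:m3, 3:m3, 4:m2, 9:m2, 10:m1, 11:m2, 12:m1, 14:m2, 15:m1 edges: (3,15,b2); (4,10,b1); (9,15,b1); (10,11,b1); (10,15,b1); (12,10,b1); (12,11,b1); (14,4,b1); (15,0,b1)
step 2: rule r3; match: 0->14, 1->4, 2->10; deleted nodes 4; deleted edges (4,10,b1); (14,4,b1); added nodes (none); added edges (14,10,b2); result: nodes: 0:m3, 3:m3, 9:m2, 10:m1, 11:m2, 12:m1, 14:m2, 15:m1 edges: (3,15,b2); (9,15,b1); (10,11,b1); (10,15,b1); (12,10,b1); (12,11,b1); (14,10,b2); (15,0,b1)
final:
nodes: 0:m3, 3:m3, 9:m2, 10:m1, 11:m2, 12:m1, 14:m2, 15:m1
edges: (3,15,b2); (9,15,b1); (10,11,b1); (10,15,b1); (12,10,b1); (12,11,b1); (14,10,b2); (15,0,b1)
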